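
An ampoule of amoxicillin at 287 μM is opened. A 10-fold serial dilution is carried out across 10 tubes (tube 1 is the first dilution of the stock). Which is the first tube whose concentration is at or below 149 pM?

tube 7

Tube n has concentration 287 μM / 10ⁿ.
Need 10ⁿ ≥ 287 μM / 149 pM = 1.93 × 10⁶, so n ≥ 6.28.
First such tube: n = 7.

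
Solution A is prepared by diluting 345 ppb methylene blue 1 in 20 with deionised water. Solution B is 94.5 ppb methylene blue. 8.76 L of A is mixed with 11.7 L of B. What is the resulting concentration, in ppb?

C_A = 345 ppb / 20 = 17.2 ppb.
C_mix = (C_A·V_A + C_B·V_B)/(V_A + V_B) = (17.2×8.76 + 94.5×11.7) / 20.46 = 61.4 ppb.

61.4 ppb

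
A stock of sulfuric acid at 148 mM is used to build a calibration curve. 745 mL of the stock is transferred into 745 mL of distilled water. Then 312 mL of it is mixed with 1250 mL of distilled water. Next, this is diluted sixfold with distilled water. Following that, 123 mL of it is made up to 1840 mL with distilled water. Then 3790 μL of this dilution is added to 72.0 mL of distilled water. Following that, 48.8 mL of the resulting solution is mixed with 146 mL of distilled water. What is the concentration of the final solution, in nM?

Overall dilution factor = 2 × 5.006 × 6 × 14.96 × 20.00 × 3.992 = 7.17 × 10⁴.
148 mM / 7.17 × 10⁴ = 2.06 × 10⁻³ mM = 2060 nM.

2060 nM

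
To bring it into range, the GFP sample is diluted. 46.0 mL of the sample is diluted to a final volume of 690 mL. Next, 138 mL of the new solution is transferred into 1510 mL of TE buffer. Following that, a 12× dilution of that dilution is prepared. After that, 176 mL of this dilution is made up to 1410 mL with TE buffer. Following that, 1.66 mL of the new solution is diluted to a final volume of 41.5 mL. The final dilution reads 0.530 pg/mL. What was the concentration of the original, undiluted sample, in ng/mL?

228 ng/mL

Overall dilution factor = 15 × 11.94 × 12 × 8.011 × 25 = 4.31 × 10⁵.
Original = 0.530 pg/mL × 4.31 × 10⁵ = 2.28 × 10⁵ pg/mL = 228 ng/mL.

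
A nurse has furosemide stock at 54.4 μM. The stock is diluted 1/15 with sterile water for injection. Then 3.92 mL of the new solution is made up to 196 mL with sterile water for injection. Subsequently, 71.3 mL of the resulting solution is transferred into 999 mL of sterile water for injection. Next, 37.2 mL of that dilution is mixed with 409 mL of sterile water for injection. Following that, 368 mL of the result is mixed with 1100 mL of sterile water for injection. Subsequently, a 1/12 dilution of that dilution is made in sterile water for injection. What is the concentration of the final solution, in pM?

8.42 pM

Overall dilution factor = 15 × 50 × 15.01 × 11.99 × 3.989 × 12 = 6.46 × 10⁶.
54.4 μM / 6.46 × 10⁶ = 8.42 × 10⁻⁶ μM = 8.42 pM.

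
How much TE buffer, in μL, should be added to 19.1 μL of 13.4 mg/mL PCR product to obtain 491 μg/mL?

491 μg/mL = 0.491 mg/mL.
V₂ = C₁V₁/C₂ = 13.4 × 19.1 / 0.491 = 521 μL.
Diluent to add = V₂ − V₁ = 521 − 19.1 = 502 μL.

502 μL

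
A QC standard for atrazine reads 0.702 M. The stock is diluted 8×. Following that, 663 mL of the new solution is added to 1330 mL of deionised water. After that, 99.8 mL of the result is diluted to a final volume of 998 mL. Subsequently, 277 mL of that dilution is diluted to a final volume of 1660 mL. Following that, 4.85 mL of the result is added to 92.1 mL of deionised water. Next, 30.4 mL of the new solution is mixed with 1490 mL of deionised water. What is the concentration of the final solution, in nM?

487 nM

Overall dilution factor = 8 × 3.006 × 10 × 5.993 × 19.99 × 50.01 = 1.44 × 10⁶.
0.702 M / 1.44 × 10⁶ = 4.87 × 10⁻⁷ M = 487 nM.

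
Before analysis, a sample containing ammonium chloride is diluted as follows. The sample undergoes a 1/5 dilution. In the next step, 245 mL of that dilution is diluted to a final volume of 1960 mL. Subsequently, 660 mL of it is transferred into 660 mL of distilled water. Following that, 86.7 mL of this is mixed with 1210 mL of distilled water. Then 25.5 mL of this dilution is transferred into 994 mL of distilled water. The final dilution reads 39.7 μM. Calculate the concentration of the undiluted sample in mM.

1900 mM

Overall dilution factor = 5 × 8 × 2 × 14.96 × 39.98 = 4.78 × 10⁴.
Original = 39.7 μM × 4.78 × 10⁴ = 1.90 × 10⁶ μM = 1900 mM.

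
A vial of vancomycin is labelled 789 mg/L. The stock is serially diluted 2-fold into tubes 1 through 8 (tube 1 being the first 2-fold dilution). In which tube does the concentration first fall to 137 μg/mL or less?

Tube n has concentration 789 mg/L / 2ⁿ.
Need 2ⁿ ≥ 789 mg/L / 137 μg/mL = 5.76, so n ≥ 2.53.
First such tube: n = 3.

tube 3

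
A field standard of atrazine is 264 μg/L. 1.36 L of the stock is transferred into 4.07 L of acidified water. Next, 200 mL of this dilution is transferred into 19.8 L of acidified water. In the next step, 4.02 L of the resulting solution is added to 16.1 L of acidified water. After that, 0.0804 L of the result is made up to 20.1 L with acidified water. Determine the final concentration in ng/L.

Overall dilution factor = 3.993 × 100 × 5.005 × 250 = 5.00 × 10⁵.
264 μg/L / 5.00 × 10⁵ = 5.28 × 10⁻⁴ μg/L = 0.528 ng/L.

0.528 ng/L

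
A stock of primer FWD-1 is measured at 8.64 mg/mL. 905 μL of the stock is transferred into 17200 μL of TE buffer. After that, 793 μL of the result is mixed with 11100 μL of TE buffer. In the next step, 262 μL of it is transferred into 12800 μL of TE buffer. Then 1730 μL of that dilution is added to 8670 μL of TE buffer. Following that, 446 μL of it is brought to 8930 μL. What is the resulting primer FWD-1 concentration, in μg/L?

Overall dilution factor = 20.01 × 15.00 × 49.85 × 6.012 × 20.02 = 1.80 × 10⁶.
8.64 mg/mL / 1.80 × 10⁶ = 4.80 × 10⁻⁶ mg/mL = 4.80 μg/L.

4.80 μg/L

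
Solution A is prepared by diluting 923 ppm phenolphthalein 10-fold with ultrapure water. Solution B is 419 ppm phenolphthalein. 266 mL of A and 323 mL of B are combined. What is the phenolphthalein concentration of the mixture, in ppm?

271 ppm

C_A = 923 ppm / 10 = 92.3 ppm.
C_mix = (C_A·V_A + C_B·V_B)/(V_A + V_B) = (92.3×266 + 419×323) / 589.0 = 271 ppm.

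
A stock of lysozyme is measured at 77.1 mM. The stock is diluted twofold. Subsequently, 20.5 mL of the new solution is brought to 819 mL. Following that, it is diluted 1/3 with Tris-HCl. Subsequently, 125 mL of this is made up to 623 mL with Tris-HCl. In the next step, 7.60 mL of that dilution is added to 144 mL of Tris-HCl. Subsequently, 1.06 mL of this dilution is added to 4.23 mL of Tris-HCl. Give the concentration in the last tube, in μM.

0.648 μM

Overall dilution factor = 2 × 39.95 × 3 × 4.984 × 19.95 × 4.991 = 1.19 × 10⁵.
77.1 mM / 1.19 × 10⁵ = 6.48 × 10⁻⁴ mM = 0.648 μM.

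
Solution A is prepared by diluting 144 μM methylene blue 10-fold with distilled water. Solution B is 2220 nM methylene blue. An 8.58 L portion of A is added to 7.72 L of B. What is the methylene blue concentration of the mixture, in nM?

C_A = 144 μM / 10 = 14.4 μM.
C_B = 2220 nM = 2.22 μM.
C_mix = (C_A·V_A + C_B·V_B)/(V_A + V_B) = (14.4×8.58 + 2.22×7.72) / 16.30 = 8.63 μM = 8630 nM.

8630 nM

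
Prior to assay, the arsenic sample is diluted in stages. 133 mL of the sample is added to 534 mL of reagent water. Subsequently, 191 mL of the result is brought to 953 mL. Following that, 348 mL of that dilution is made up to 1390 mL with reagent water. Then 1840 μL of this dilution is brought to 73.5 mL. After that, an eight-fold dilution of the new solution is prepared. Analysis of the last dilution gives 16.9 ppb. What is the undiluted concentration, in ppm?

Overall dilution factor = 5.015 × 4.990 × 3.994 × 39.95 × 8 = 3.19 × 10⁴.
Original = 16.9 ppb × 3.19 × 10⁴ = 5.40 × 10⁵ ppb = 540 ppm.

540 ppm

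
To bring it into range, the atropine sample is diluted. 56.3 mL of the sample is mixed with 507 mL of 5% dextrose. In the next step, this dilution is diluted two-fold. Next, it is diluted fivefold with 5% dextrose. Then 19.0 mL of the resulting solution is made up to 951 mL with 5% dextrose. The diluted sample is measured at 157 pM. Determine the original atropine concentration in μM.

0.786 μM

Overall dilution factor = 10.01 × 2 × 5 × 50.05 = 5008.
Original = 157 pM × 5008 = 7.86 × 10⁵ pM = 0.786 μM.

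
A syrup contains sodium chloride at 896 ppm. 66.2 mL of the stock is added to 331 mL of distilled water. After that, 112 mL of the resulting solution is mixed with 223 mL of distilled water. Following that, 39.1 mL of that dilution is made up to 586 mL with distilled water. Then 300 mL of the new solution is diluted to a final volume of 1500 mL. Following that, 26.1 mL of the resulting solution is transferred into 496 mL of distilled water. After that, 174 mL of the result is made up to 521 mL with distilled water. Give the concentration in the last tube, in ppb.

Overall dilution factor = 6 × 2.991 × 14.99 × 5 × 20.00 × 2.994 = 8.06 × 10⁴.
896 ppm / 8.06 × 10⁴ = 0.0111 ppm = 11.1 ppb.

11.1 ppb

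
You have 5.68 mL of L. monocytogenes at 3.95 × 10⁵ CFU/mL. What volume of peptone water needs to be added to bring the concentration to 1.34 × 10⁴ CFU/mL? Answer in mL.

V₂ = C₁V₁/C₂ = 3.95 × 10⁵ × 5.68 / 1.34 × 10⁴ = 167 mL.
Diluent to add = V₂ − V₁ = 167 − 5.68 = 162 mL.

162 mL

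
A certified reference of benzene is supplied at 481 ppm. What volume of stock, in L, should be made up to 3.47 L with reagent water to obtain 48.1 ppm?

0.347 L

V₁ = C₂V₂/C₁ = 48.1 × 3.47 / 481 = 0.347 L.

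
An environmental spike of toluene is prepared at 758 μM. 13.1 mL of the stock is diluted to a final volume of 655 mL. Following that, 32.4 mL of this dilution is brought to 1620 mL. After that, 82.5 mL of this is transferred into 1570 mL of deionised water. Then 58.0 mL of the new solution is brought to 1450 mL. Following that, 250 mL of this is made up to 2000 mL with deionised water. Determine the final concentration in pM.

Overall dilution factor = 50 × 50 × 20.03 × 25 × 8 = 1.00 × 10⁷.
758 μM / 1.00 × 10⁷ = 7.57 × 10⁻⁵ μM = 75.7 pM.

75.7 pM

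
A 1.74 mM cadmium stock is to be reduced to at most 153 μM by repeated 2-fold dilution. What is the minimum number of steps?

Need 2ⁿ ≥ 11.4, so n ≥ log(11.4)/log(2) = 3.51.
Minimum whole steps: n = 4.

4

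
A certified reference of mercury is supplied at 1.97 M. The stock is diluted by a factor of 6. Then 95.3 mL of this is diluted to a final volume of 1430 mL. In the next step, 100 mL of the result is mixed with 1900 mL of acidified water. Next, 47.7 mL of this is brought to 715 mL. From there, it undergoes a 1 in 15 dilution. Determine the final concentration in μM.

4.87 μM

Overall dilution factor = 6 × 15.01 × 20 × 14.99 × 15 = 4.05 × 10⁵.
1.97 M / 4.05 × 10⁵ = 4.87 × 10⁻⁶ M = 4.87 μM.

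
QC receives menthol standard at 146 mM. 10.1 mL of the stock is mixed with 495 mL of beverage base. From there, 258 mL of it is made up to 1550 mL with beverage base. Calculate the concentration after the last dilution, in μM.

486 μM

Overall dilution factor = 50.01 × 6.008 = 300.
146 mM / 300 = 0.486 mM = 486 μM.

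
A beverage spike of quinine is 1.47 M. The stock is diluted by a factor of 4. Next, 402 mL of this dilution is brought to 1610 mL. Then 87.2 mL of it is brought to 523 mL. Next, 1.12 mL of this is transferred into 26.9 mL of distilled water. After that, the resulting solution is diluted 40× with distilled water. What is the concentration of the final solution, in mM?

0.0153 mM

Overall dilution factor = 4 × 4.005 × 5.998 × 25.02 × 40 = 9.62 × 10⁴.
1.47 M / 9.62 × 10⁴ = 1.53 × 10⁻⁵ M = 0.0153 mM.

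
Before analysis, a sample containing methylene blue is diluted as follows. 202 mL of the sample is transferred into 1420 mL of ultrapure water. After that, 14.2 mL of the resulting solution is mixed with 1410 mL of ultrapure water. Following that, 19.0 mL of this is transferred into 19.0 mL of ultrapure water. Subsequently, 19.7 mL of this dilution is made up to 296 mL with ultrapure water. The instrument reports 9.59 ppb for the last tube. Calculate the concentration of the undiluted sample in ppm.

Overall dilution factor = 8.030 × 100.3 × 2 × 15.03 = 2.42 × 10⁴.
Original = 9.59 ppb × 2.42 × 10⁴ = 2.32 × 10⁵ ppb = 232 ppm.

232 ppm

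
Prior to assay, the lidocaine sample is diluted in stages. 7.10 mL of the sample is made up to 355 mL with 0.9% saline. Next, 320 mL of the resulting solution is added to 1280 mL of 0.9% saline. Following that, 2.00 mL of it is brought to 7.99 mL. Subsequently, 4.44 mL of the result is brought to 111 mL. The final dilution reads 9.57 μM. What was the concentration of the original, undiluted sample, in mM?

239 mM

Overall dilution factor = 50 × 5 × 3.995 × 25 = 2.50 × 10⁴.
Original = 9.57 μM × 2.50 × 10⁴ = 2.39 × 10⁵ μM = 239 mM.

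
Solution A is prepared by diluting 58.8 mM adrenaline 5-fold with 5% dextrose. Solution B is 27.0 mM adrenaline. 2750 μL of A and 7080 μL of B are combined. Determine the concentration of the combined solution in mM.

C_A = 58.8 mM / 5 = 11.8 mM.
C_mix = (C_A·V_A + C_B·V_B)/(V_A + V_B) = (11.8×2750 + 27.0×7080) / 9830 = 22.7 mM.

22.7 mM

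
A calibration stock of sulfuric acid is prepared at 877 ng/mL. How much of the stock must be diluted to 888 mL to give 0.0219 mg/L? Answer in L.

0.0222 L

0.0219 mg/L = 21.9 ng/mL.
V₁ = C₂V₂/C₁ = 21.9 × 888 / 877 = 22.2 mL = 0.0222 L.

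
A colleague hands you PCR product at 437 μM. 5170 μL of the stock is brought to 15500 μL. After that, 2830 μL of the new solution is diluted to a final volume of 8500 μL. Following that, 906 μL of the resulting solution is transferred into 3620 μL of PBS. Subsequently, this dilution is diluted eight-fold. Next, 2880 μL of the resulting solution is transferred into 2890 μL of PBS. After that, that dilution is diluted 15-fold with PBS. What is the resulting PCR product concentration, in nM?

Overall dilution factor = 2.998 × 3.004 × 4.996 × 8 × 2.003 × 15 = 1.08 × 10⁴.
437 μM / 1.08 × 10⁴ = 0.0404 μM = 40.4 nM.

40.4 nM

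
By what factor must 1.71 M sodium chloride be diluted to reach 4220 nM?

Factor = C₀/C_target = 1.71 M / 4220 nM = 4.05 × 10⁵.

4.05 × 10⁵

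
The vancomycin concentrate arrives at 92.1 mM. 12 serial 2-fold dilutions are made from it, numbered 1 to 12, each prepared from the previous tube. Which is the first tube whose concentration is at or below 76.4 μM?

Tube n has concentration 92.1 mM / 2ⁿ.
Need 2ⁿ ≥ 92.1 mM / 76.4 μM = 1205, so n ≥ 10.24.
First such tube: n = 11.

tube 11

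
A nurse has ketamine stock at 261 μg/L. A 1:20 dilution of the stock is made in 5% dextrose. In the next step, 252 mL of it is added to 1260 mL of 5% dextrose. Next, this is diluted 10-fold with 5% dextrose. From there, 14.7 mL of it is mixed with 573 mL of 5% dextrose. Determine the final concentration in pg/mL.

Overall dilution factor = 20 × 6 × 10 × 39.98 = 4.80 × 10⁴.
261 μg/L / 4.80 × 10⁴ = 5.44 × 10⁻³ μg/L = 5.44 pg/mL.

5.44 pg/mL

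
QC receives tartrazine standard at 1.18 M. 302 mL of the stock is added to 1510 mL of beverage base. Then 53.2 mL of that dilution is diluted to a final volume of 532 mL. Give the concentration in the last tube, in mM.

Overall dilution factor = 6 × 10 = 60.0.
1.18 M / 60.0 = 0.0197 M = 19.7 mM.

19.7 mM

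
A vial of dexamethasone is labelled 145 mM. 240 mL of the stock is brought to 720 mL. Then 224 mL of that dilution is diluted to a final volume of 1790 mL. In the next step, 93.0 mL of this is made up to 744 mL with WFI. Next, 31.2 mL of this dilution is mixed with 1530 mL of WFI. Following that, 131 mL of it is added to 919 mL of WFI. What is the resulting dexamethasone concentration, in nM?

Overall dilution factor = 3 × 7.991 × 8 × 50.04 × 8.015 = 7.69 × 10⁴.
145 mM / 7.69 × 10⁴ = 1.89 × 10⁻³ mM = 1890 nM.

1890 nM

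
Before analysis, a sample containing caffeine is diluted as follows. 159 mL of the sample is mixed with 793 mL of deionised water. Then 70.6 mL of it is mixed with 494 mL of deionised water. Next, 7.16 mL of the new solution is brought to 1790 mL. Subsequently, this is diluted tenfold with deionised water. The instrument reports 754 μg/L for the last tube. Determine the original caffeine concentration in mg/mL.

90.3 mg/mL

Overall dilution factor = 5.987 × 7.997 × 250 × 10 = 1.20 × 10⁵.
Original = 754 μg/L × 1.20 × 10⁵ = 9.03 × 10⁷ μg/L = 90.3 mg/mL.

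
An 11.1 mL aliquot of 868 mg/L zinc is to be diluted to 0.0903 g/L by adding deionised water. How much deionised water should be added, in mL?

0.0903 g/L = 90.3 mg/L.
V₂ = C₁V₁/C₂ = 868 × 11.1 / 90.3 = 107 mL.
Diluent to add = V₂ − V₁ = 107 − 11.1 = 95.6 mL.

95.6 mL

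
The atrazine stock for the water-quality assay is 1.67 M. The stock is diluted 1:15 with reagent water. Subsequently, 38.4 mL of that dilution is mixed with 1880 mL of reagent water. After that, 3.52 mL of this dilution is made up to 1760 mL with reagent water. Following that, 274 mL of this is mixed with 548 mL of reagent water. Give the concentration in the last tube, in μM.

1.49 μM

Overall dilution factor = 15 × 49.96 × 500 × 3 = 1.12 × 10⁶.
1.67 M / 1.12 × 10⁶ = 1.49 × 10⁻⁶ M = 1.49 μM.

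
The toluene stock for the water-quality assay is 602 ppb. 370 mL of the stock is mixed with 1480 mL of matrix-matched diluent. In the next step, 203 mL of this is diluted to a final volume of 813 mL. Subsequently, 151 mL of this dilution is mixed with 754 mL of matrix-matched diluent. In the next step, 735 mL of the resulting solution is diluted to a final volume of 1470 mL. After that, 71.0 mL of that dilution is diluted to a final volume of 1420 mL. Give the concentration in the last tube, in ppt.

125 ppt

Overall dilution factor = 5 × 4.005 × 5.993 × 2 × 20 = 4801.
602 ppb / 4801 = 0.125 ppb = 125 ppt.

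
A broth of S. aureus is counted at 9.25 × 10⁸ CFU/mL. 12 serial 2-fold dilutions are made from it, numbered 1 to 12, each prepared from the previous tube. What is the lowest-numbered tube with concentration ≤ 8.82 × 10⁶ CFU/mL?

tube 7

Tube n has concentration 9.25 × 10⁸ CFU/mL / 2ⁿ.
Need 2ⁿ ≥ 9.25 × 10⁸ CFU/mL / 8.82 × 10⁶ CFU/mL = 105, so n ≥ 6.71.
First such tube: n = 7.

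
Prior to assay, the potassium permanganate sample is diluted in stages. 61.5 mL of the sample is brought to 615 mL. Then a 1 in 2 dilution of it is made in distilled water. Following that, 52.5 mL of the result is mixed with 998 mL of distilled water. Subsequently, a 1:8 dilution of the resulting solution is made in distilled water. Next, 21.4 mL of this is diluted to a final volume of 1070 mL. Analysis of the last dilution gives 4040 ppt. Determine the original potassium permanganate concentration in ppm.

Overall dilution factor = 10 × 2 × 20.01 × 8 × 50 = 1.60 × 10⁵.
Original = 4040 ppt × 1.60 × 10⁵ = 6.47 × 10⁸ ppt = 647 ppm.

647 ppm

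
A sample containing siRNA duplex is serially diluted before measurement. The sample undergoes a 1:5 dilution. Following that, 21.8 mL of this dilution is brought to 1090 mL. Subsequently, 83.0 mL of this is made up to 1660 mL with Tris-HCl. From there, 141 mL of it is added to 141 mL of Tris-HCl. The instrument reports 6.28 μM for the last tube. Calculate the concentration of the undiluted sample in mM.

Overall dilution factor = 5 × 50 × 20 × 2 = 1.00 × 10⁴.
Original = 6.28 μM × 1.00 × 10⁴ = 6.28 × 10⁴ μM = 62.8 mM.

62.8 mM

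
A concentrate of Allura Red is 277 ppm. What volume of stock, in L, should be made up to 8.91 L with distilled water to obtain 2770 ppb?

0.0891 L

2770 ppb = 2.77 ppm.
V₁ = C₂V₂/C₁ = 2.77 × 8.91 / 277 = 0.0891 L.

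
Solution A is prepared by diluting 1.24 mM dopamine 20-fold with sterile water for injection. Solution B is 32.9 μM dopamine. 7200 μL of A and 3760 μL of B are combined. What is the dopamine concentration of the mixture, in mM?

0.0520 mM

C_A = 1.24 mM / 20 = 0.0620 mM.
C_B = 32.9 μM = 0.0329 mM.
C_mix = (C_A·V_A + C_B·V_B)/(V_A + V_B) = (0.0620×7200 + 0.0329×3760) / 10960 = 0.0520 mM.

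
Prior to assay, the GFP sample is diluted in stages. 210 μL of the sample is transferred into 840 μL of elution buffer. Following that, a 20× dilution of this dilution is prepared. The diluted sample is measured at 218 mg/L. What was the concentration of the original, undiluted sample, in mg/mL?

21.8 mg/mL

Overall dilution factor = 5 × 20 = 100.
Original = 218 mg/L × 100 = 2.18 × 10⁴ mg/L = 21.8 mg/mL.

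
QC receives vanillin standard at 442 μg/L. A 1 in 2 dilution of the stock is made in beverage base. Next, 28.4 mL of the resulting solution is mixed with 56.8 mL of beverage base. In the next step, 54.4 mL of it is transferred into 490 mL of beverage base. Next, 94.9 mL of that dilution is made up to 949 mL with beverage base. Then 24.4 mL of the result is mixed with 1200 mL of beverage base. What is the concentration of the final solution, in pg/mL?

14.7 pg/mL

Overall dilution factor = 2 × 3 × 10.01 × 10 × 50.18 = 3.01 × 10⁴.
442 μg/L / 3.01 × 10⁴ = 0.0147 μg/L = 14.7 pg/mL.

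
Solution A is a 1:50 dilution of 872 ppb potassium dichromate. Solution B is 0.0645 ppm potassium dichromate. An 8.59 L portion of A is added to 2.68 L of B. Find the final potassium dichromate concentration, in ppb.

C_A = 872 ppb / 50 = 17.4 ppb.
C_B = 0.0645 ppm = 64.5 ppb.
C_mix = (C_A·V_A + C_B·V_B)/(V_A + V_B) = (17.4×8.59 + 64.5×2.68) / 11.27 = 28.6 ppb.

28.6 ppb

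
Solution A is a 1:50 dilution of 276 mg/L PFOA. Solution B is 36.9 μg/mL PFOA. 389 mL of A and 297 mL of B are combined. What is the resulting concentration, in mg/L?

19.1 mg/L

C_A = 276 mg/L / 50 = 5.52 mg/L.
C_B = 36.9 μg/mL = 36.9 mg/L.
C_mix = (C_A·V_A + C_B·V_B)/(V_A + V_B) = (5.52×389 + 36.9×297) / 686.0 = 19.1 mg/L.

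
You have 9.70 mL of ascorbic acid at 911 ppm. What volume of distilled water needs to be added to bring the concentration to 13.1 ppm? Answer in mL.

V₂ = C₁V₁/C₂ = 911 × 9.70 / 13.1 = 675 mL.
Diluent to add = V₂ − V₁ = 675 − 9.70 = 665 mL.

665 mL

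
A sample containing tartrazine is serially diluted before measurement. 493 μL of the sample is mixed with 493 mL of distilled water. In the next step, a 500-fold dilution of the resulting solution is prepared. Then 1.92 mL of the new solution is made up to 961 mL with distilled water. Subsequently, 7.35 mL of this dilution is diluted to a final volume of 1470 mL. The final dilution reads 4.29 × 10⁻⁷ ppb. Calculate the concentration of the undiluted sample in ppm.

21.5 ppm

Overall dilution factor = 1001 × 500 × 500.5 × 200 = 5.01 × 10¹⁰.
Original = 4.29 × 10⁻⁷ ppb × 5.01 × 10¹⁰ = 2.15 × 10⁴ ppb = 21.5 ppm.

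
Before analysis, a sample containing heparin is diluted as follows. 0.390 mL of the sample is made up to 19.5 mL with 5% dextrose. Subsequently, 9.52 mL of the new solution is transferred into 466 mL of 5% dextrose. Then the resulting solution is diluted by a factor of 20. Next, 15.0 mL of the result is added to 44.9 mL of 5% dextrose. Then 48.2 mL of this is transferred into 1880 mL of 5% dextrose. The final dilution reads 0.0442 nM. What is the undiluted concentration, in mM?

Overall dilution factor = 50 × 49.95 × 20 × 3.993 × 40.00 = 7.98 × 10⁶.
Original = 0.0442 nM × 7.98 × 10⁶ = 3.53 × 10⁵ nM = 0.353 mM.

0.353 mM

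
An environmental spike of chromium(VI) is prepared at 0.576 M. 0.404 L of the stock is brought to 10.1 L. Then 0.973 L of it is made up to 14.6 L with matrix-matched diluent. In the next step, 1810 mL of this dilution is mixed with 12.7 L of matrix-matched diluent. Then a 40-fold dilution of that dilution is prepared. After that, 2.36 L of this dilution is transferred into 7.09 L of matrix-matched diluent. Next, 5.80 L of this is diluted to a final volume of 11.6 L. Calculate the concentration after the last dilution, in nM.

598 nM

Overall dilution factor = 25 × 15.01 × 8.017 × 40 × 4.004 × 2 = 9.63 × 10⁵.
0.576 M / 9.63 × 10⁵ = 5.98 × 10⁻⁷ M = 598 nM.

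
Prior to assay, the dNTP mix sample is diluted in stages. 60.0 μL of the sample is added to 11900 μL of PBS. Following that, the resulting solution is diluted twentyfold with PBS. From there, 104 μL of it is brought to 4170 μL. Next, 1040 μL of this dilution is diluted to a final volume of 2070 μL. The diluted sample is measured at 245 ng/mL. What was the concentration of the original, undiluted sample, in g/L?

77.9 g/L

Overall dilution factor = 199.3 × 20 × 40.10 × 1.990 = 3.18 × 10⁵.
Original = 245 ng/mL × 3.18 × 10⁵ = 7.79 × 10⁷ ng/mL = 77.9 g/L.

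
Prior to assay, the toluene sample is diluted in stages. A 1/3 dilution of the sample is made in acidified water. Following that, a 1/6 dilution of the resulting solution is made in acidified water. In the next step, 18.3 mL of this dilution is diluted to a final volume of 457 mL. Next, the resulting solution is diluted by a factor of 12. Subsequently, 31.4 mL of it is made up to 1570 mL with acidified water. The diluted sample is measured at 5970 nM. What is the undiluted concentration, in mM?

Overall dilution factor = 3 × 6 × 24.97 × 12 × 50 = 2.70 × 10⁵.
Original = 5970 nM × 2.70 × 10⁵ = 1.61 × 10⁹ nM = 1610 mM.

1610 mM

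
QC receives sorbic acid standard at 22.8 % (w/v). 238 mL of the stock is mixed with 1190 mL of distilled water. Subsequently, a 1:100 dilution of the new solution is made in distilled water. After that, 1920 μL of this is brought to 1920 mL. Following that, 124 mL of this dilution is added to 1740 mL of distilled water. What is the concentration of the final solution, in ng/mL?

Overall dilution factor = 6 × 100 × 1000 × 15.03 = 9.02 × 10⁶.
22.8 % (w/v) / 9.02 × 10⁶ = 2.53 × 10⁻⁶ % (w/v) = 25.3 ng/mL.

25.3 ng/mL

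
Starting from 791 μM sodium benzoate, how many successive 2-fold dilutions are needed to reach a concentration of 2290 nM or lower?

Need 2ⁿ ≥ 345, so n ≥ log(345)/log(2) = 8.43.
Minimum whole steps: n = 9.

9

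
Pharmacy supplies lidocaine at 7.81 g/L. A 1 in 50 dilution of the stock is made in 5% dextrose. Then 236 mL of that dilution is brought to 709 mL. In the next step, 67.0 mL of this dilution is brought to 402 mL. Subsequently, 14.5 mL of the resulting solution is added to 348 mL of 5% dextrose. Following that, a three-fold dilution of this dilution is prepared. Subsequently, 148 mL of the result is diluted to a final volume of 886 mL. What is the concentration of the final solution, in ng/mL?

Overall dilution factor = 50 × 3.004 × 6 × 25 × 3 × 5.986 = 4.05 × 10⁵.
7.81 g/L / 4.05 × 10⁵ = 1.93 × 10⁻⁵ g/L = 19.3 ng/mL.

19.3 ng/mL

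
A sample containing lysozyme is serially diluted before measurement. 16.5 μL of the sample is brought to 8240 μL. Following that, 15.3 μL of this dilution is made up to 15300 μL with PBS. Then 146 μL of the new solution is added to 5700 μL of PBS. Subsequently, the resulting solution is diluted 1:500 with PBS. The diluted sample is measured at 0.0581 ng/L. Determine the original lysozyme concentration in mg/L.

581 mg/L

Overall dilution factor = 499.4 × 1000 × 40.04 × 500 = 10.00 × 10⁹.
Original = 0.0581 ng/L × 10.00 × 10⁹ = 5.81 × 10⁸ ng/L = 581 mg/L.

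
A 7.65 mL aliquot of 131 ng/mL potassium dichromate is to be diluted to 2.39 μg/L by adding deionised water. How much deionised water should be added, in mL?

412 mL

2.39 μg/L = 2.39 ng/mL.
V₂ = C₁V₁/C₂ = 131 × 7.65 / 2.39 = 419 mL.
Diluent to add = V₂ − V₁ = 419 − 7.65 = 412 mL.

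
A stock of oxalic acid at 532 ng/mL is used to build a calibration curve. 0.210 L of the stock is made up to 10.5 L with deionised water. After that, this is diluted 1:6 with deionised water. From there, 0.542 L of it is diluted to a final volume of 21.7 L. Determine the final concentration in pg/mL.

Overall dilution factor = 50 × 6 × 40.04 = 1.20 × 10⁴.
532 ng/mL / 1.20 × 10⁴ = 0.0443 ng/mL = 44.3 pg/mL.

44.3 pg/mL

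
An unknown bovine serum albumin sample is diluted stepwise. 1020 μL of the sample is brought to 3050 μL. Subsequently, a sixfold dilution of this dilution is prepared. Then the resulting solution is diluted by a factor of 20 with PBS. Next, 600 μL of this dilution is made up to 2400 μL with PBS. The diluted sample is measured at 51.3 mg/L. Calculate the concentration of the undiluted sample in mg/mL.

73.6 mg/mL

Overall dilution factor = 2.990 × 6 × 20 × 4 = 1435.
Original = 51.3 mg/L × 1435 = 7.36 × 10⁴ mg/L = 73.6 mg/mL.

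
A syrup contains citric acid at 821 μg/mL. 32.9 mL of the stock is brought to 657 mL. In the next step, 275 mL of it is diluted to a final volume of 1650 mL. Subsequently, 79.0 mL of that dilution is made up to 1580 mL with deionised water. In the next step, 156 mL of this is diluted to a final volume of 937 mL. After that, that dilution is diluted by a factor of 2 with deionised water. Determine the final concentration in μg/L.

28.5 μg/L

Overall dilution factor = 19.97 × 6 × 20 × 6.006 × 2 = 2.88 × 10⁴.
821 μg/mL / 2.88 × 10⁴ = 0.0285 μg/mL = 28.5 μg/L.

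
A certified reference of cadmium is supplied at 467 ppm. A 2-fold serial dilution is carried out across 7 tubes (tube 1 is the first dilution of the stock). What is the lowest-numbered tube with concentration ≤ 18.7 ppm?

tube 5

Tube n has concentration 467 ppm / 2ⁿ.
Need 2ⁿ ≥ 467 ppm / 18.7 ppm = 25.0, so n ≥ 4.64.
First such tube: n = 5.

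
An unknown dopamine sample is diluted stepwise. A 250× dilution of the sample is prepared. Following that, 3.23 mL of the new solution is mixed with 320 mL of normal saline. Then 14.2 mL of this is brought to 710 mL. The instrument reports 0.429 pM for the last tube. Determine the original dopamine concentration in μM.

Overall dilution factor = 250 × 100.1 × 50 = 1.25 × 10⁶.
Original = 0.429 pM × 1.25 × 10⁶ = 5.37 × 10⁵ pM = 0.537 μM.

0.537 μM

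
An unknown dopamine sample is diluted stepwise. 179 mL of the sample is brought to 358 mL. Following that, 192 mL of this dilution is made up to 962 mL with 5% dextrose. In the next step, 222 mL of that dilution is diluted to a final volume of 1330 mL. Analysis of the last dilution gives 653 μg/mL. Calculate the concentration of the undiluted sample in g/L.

39.2 g/L

Overall dilution factor = 2 × 5.010 × 5.991 = 60.0.
Original = 653 μg/mL × 60.0 = 3.92 × 10⁴ μg/mL = 39.2 g/L.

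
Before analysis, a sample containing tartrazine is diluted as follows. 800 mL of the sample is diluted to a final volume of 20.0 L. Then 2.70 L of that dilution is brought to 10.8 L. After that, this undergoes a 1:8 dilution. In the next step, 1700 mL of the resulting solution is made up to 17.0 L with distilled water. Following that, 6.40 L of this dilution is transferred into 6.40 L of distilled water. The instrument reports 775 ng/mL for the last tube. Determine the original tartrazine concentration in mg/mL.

12.4 mg/mL

Overall dilution factor = 25 × 4 × 8 × 10 × 2 = 1.60 × 10⁴.
Original = 775 ng/mL × 1.60 × 10⁴ = 1.24 × 10⁷ ng/mL = 12.4 mg/mL.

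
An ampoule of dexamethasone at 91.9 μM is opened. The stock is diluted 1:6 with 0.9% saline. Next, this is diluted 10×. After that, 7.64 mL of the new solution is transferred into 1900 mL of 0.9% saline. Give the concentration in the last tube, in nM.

6.13 nM

Overall dilution factor = 6 × 10 × 249.7 = 1.50 × 10⁴.
91.9 μM / 1.50 × 10⁴ = 6.13 × 10⁻³ μM = 6.13 nM.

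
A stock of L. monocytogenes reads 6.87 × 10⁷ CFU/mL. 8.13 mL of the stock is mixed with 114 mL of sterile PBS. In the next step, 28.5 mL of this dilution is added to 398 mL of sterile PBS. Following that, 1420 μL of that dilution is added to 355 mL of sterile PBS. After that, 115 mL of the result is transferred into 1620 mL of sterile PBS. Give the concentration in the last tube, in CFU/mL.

80.7 CFU/mL

Overall dilution factor = 15.02 × 14.96 × 251 × 15.09 = 8.51 × 10⁵.
6.87 × 10⁷ CFU/mL / 8.51 × 10⁵ = 80.7 CFU/mL.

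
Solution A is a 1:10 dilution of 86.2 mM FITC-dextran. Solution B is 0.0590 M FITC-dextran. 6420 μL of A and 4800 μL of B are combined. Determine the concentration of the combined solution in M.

0.0302 M

C_A = 86.2 mM / 10 = 8.62 mM.
C_B = 0.0590 M = 59.0 mM.
C_mix = (C_A·V_A + C_B·V_B)/(V_A + V_B) = (8.62×6420 + 59.0×4800) / 11220 = 30.2 mM = 0.0302 M.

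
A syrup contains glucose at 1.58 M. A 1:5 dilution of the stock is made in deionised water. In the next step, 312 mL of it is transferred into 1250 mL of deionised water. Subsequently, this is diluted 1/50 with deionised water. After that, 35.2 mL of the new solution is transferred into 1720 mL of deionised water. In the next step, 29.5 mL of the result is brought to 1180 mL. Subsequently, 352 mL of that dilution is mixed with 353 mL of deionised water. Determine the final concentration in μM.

0.316 μM

Overall dilution factor = 5 × 5.006 × 50 × 49.86 × 40 × 2.003 = 5.00 × 10⁶.
1.58 M / 5.00 × 10⁶ = 3.16 × 10⁻⁷ M = 0.316 μM.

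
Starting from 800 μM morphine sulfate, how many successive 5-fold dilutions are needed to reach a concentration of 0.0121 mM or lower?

Need 5ⁿ ≥ 66.1, so n ≥ log(66.1)/log(5) = 2.60.
Minimum whole steps: n = 3.

3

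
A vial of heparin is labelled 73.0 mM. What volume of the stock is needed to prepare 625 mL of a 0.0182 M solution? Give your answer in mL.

156 mL

0.0182 M = 18.2 mM.
V₁ = C₂V₂/C₁ = 18.2 × 625 / 73.0 = 156 mL.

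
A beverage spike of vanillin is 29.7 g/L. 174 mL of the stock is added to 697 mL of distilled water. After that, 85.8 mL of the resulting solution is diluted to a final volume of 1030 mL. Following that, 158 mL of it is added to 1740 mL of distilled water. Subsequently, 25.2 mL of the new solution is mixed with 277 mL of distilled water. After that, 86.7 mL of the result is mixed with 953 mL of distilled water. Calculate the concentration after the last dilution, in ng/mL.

286 ng/mL

Overall dilution factor = 5.006 × 12.00 × 12.01 × 11.99 × 11.99 = 1.04 × 10⁵.
29.7 g/L / 1.04 × 10⁵ = 2.86 × 10⁻⁴ g/L = 286 ng/mL.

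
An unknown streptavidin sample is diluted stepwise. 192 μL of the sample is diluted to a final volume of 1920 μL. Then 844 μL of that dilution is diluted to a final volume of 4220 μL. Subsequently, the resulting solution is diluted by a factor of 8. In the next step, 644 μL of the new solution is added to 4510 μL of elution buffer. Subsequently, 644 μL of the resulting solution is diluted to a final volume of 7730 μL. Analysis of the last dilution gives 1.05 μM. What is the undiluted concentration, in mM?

Overall dilution factor = 10 × 5 × 8 × 8.003 × 12.00 = 3.84 × 10⁴.
Original = 1.05 μM × 3.84 × 10⁴ = 4.03 × 10⁴ μM = 40.3 mM.

40.3 mM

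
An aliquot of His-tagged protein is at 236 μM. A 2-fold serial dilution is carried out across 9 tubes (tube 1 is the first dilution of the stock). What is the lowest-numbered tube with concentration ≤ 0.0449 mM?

tube 3

Tube n has concentration 236 μM / 2ⁿ.
Need 2ⁿ ≥ 236 μM / 0.0449 mM = 5.26, so n ≥ 2.39.
First such tube: n = 3.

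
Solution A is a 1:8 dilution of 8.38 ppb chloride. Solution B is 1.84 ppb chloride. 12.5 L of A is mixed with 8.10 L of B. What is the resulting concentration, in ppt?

1360 ppt

C_A = 8.38 ppb / 8 = 1.05 ppb.
C_mix = (C_A·V_A + C_B·V_B)/(V_A + V_B) = (1.05×12.5 + 1.84×8.10) / 20.60 = 1.36 ppb = 1360 ppt.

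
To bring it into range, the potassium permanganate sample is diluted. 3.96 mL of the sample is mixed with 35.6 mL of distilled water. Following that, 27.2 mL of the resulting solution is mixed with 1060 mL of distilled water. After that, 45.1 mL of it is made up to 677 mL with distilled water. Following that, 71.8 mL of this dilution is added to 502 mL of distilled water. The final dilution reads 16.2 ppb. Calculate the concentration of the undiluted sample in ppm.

Overall dilution factor = 9.990 × 39.97 × 15.01 × 7.992 = 4.79 × 10⁴.
Original = 16.2 ppb × 4.79 × 10⁴ = 7.76 × 10⁵ ppb = 776 ppm.

776 ppm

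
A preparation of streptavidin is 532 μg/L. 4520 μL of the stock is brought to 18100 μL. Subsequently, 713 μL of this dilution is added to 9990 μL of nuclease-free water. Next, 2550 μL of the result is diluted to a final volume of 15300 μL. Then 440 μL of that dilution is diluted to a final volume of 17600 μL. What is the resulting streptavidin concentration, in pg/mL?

36.9 pg/mL

Overall dilution factor = 4.004 × 15.01 × 6 × 40 = 1.44 × 10⁴.
532 μg/L / 1.44 × 10⁴ = 0.0369 μg/L = 36.9 pg/mL.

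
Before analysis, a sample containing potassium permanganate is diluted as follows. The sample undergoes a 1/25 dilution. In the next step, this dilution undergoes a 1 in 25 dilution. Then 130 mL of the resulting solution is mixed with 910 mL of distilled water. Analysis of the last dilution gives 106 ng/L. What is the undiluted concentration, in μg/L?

Overall dilution factor = 25 × 25 × 8 = 5000.
Original = 106 ng/L × 5000 = 5.30 × 10⁵ ng/L = 530 μg/L.

530 μg/L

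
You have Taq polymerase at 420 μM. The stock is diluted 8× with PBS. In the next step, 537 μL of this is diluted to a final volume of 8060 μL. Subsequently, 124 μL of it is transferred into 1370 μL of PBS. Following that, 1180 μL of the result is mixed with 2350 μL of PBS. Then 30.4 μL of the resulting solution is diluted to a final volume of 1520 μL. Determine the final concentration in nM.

1.94 nM

Overall dilution factor = 8 × 15.01 × 12.05 × 2.992 × 50 = 2.16 × 10⁵.
420 μM / 2.16 × 10⁵ = 1.94 × 10⁻³ μM = 1.94 nM.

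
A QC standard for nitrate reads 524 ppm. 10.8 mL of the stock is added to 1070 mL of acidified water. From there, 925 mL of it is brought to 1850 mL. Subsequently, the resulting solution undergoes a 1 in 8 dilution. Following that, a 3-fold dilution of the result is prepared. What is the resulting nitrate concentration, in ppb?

Overall dilution factor = 100.1 × 2 × 8 × 3 = 4804.
524 ppm / 4804 = 0.109 ppm = 109 ppb.

109 ppb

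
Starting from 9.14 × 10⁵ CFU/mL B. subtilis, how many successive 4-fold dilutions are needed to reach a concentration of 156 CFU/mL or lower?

7

Need 4ⁿ ≥ 5859, so n ≥ log(5859)/log(4) = 6.26.
Minimum whole steps: n = 7.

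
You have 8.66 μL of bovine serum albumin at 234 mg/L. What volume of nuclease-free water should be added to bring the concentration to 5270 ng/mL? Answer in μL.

376 μL

5270 ng/mL = 5.27 mg/L.
V₂ = C₁V₁/C₂ = 234 × 8.66 / 5.27 = 385 μL.
Diluent to add = V₂ − V₁ = 385 − 8.66 = 376 μL.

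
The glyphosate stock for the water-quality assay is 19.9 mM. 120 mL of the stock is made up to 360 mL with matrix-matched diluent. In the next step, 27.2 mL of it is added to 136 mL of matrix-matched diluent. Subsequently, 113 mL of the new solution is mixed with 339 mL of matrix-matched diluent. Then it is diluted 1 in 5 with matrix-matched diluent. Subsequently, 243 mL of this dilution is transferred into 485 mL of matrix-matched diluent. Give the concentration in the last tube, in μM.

Overall dilution factor = 3 × 6 × 4 × 5 × 2.996 = 1079.
19.9 mM / 1079 = 0.0185 mM = 18.5 μM.

18.5 μM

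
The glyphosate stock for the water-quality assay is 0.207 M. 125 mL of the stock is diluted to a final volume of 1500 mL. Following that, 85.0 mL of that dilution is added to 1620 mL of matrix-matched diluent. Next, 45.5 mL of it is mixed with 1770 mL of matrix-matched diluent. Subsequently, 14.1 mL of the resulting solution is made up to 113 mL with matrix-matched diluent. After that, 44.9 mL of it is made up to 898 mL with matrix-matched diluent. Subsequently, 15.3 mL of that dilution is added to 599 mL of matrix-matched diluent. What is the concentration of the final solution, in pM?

3350 pM

Overall dilution factor = 12 × 20.06 × 39.90 × 8.014 × 20 × 40.15 = 6.18 × 10⁷.
0.207 M / 6.18 × 10⁷ = 3.35 × 10⁻⁹ M = 3350 pM.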